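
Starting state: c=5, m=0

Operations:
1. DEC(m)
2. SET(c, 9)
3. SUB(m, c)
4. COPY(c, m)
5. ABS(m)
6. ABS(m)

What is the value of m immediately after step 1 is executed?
m = -1

Tracing m through execution:
Initial: m = 0
After step 1 (DEC(m)): m = -1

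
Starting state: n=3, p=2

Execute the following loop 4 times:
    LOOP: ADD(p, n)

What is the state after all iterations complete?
n=3, p=14

Iteration trace:
Start: n=3, p=2
After iteration 1: n=3, p=5
After iteration 2: n=3, p=8
After iteration 3: n=3, p=11
After iteration 4: n=3, p=14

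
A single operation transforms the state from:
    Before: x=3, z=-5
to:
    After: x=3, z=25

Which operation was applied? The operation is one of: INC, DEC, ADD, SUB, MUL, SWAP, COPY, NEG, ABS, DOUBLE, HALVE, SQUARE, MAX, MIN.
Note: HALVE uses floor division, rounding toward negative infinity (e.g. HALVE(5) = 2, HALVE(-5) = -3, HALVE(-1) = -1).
SQUARE(z)

Analyzing the change:
Before: x=3, z=-5
After: x=3, z=25
Variable z changed from -5 to 25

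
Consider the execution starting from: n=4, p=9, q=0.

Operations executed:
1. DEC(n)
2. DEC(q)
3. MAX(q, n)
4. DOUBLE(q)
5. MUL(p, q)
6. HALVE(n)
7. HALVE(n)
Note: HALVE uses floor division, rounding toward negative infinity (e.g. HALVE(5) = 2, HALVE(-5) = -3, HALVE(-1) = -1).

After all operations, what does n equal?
n = 0

Tracing execution:
Step 1: DEC(n) → n = 3
Step 2: DEC(q) → n = 3
Step 3: MAX(q, n) → n = 3
Step 4: DOUBLE(q) → n = 3
Step 5: MUL(p, q) → n = 3
Step 6: HALVE(n) → n = 1
Step 7: HALVE(n) → n = 0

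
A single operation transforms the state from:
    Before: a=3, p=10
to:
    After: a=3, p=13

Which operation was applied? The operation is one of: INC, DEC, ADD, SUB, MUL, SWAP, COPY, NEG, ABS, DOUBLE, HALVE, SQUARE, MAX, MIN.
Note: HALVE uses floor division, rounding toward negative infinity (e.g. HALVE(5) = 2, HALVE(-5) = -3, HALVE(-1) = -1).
ADD(p, a)

Analyzing the change:
Before: a=3, p=10
After: a=3, p=13
Variable p changed from 10 to 13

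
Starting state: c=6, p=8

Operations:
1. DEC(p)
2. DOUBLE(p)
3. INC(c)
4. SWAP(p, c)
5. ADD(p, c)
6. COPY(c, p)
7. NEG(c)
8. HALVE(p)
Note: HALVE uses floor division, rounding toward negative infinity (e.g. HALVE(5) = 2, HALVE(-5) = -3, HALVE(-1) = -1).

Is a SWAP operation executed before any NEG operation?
Yes

First SWAP: step 4
First NEG: step 7
Since 4 < 7, SWAP comes first.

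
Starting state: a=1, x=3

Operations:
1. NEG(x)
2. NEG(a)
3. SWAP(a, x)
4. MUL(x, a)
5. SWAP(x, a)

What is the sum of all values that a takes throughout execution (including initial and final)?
-2

Values of a at each step:
Initial: a = 1
After step 1: a = 1
After step 2: a = -1
After step 3: a = -3
After step 4: a = -3
After step 5: a = 3
Sum = 1 + 1 + -1 + -3 + -3 + 3 = -2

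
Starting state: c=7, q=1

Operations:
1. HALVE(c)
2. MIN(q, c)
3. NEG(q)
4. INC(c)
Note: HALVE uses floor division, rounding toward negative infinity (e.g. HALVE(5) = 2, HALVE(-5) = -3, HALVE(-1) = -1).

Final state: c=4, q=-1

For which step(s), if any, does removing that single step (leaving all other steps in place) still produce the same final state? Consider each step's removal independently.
Step(s) 2

Testing removal of each single step:
Without step 1: final = c=8, q=-1 (different)
Without step 2: final = c=4, q=-1 (same)
Without step 3: final = c=4, q=1 (different)
Without step 4: final = c=3, q=-1 (different)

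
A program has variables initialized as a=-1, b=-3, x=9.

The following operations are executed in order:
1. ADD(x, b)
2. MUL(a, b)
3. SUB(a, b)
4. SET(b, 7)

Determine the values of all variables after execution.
{a: 6, b: 7, x: 6}

Step-by-step execution:
Initial: a=-1, b=-3, x=9
After step 1 (ADD(x, b)): a=-1, b=-3, x=6
After step 2 (MUL(a, b)): a=3, b=-3, x=6
After step 3 (SUB(a, b)): a=6, b=-3, x=6
After step 4 (SET(b, 7)): a=6, b=7, x=6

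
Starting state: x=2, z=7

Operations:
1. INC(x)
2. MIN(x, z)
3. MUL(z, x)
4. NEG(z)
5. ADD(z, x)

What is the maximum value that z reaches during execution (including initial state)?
21

Values of z at each step:
Initial: z = 7
After step 1: z = 7
After step 2: z = 7
After step 3: z = 21 ← maximum
After step 4: z = -21
After step 5: z = -18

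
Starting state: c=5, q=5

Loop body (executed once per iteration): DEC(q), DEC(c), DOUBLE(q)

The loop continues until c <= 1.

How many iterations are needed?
4

Tracing iterations:
Initial: c=5, q=5
After iteration 1: c=4, q=8
After iteration 2: c=3, q=14
After iteration 3: c=2, q=26
After iteration 4: c=1, q=50
c <= 1 now holds, so the loop exits after 4 iterations.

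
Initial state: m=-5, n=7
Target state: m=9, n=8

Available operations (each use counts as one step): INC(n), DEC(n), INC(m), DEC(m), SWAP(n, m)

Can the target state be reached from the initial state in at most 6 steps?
No

The target state cannot be reached within 6 steps.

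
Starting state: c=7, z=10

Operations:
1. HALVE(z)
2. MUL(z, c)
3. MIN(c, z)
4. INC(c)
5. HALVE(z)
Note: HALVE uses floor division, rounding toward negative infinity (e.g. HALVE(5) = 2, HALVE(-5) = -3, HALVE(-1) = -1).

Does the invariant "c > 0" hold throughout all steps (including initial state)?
Yes

The invariant holds at every step.

State at each step:
Initial: c=7, z=10
After step 1: c=7, z=5
After step 2: c=7, z=35
After step 3: c=7, z=35
After step 4: c=8, z=35
After step 5: c=8, z=17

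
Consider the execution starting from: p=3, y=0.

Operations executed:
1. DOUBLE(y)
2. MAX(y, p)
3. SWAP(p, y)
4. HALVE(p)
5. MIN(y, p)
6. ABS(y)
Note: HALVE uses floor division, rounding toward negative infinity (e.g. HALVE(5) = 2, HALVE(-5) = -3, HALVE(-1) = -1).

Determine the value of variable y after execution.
y = 1

Tracing execution:
Step 1: DOUBLE(y) → y = 0
Step 2: MAX(y, p) → y = 3
Step 3: SWAP(p, y) → y = 3
Step 4: HALVE(p) → y = 3
Step 5: MIN(y, p) → y = 1
Step 6: ABS(y) → y = 1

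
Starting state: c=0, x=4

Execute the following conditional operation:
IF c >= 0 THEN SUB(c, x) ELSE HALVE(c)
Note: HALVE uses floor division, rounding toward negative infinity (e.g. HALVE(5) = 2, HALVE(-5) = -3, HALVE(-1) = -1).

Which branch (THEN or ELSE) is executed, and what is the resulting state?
Branch: THEN, Final state: c=-4, x=4

Evaluating condition: c >= 0
c = 0
Condition is True, so THEN branch executes
After SUB(c, x): c=-4, x=4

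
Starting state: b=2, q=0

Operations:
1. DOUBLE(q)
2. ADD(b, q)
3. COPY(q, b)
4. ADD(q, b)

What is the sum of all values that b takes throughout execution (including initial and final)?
10

Values of b at each step:
Initial: b = 2
After step 1: b = 2
After step 2: b = 2
After step 3: b = 2
After step 4: b = 2
Sum = 2 + 2 + 2 + 2 + 2 = 10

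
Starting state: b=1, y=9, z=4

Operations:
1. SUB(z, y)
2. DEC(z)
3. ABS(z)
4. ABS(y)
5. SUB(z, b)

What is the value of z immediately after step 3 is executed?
z = 6

Tracing z through execution:
Initial: z = 4
After step 1 (SUB(z, y)): z = -5
After step 2 (DEC(z)): z = -6
After step 3 (ABS(z)): z = 6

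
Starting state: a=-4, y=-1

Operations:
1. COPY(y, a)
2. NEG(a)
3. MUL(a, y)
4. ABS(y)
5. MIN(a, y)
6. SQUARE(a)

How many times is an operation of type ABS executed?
1

Counting ABS operations:
Step 4: ABS(y) ← ABS
Total: 1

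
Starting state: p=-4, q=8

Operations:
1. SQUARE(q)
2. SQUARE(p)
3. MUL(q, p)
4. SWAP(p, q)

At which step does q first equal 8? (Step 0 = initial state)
Step 0

Tracing q:
Initial: q = 8 ← first occurrence
After step 1: q = 64
After step 2: q = 64
After step 3: q = 1024
After step 4: q = 16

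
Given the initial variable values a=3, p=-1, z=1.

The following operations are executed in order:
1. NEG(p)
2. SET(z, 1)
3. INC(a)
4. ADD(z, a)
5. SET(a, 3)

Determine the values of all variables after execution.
{a: 3, p: 1, z: 5}

Step-by-step execution:
Initial: a=3, p=-1, z=1
After step 1 (NEG(p)): a=3, p=1, z=1
After step 2 (SET(z, 1)): a=3, p=1, z=1
After step 3 (INC(a)): a=4, p=1, z=1
After step 4 (ADD(z, a)): a=4, p=1, z=5
After step 5 (SET(a, 3)): a=3, p=1, z=5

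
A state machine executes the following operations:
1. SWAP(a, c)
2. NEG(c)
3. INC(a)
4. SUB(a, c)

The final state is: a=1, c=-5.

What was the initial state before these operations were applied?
a=5, c=-5

Working backwards:
Final state: a=1, c=-5
Before step 4 (SUB(a, c)): a=-4, c=-5
Before step 3 (INC(a)): a=-5, c=-5
Before step 2 (NEG(c)): a=-5, c=5
Before step 1 (SWAP(a, c)): a=5, c=-5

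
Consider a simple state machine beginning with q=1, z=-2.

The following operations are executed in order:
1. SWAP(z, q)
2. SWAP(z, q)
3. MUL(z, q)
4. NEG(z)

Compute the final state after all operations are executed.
{q: 1, z: 2}

Step-by-step execution:
Initial: q=1, z=-2
After step 1 (SWAP(z, q)): q=-2, z=1
After step 2 (SWAP(z, q)): q=1, z=-2
After step 3 (MUL(z, q)): q=1, z=-2
After step 4 (NEG(z)): q=1, z=2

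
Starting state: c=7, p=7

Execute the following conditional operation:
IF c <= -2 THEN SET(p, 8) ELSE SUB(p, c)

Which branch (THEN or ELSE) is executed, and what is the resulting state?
Branch: ELSE, Final state: c=7, p=0

Evaluating condition: c <= -2
c = 7
Condition is False, so ELSE branch executes
After SUB(p, c): c=7, p=0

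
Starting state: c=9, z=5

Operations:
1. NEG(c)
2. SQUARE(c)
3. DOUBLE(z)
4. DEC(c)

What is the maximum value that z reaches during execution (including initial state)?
10

Values of z at each step:
Initial: z = 5
After step 1: z = 5
After step 2: z = 5
After step 3: z = 10 ← maximum
After step 4: z = 10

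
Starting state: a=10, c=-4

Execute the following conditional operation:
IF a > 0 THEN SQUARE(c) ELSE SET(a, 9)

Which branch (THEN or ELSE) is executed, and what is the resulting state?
Branch: THEN, Final state: a=10, c=16

Evaluating condition: a > 0
a = 10
Condition is True, so THEN branch executes
After SQUARE(c): a=10, c=16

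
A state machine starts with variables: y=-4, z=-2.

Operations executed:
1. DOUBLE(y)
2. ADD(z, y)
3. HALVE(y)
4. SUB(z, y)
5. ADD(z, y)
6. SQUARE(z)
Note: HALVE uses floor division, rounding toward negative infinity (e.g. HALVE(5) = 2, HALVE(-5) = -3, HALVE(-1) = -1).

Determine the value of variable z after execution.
z = 100

Tracing execution:
Step 1: DOUBLE(y) → z = -2
Step 2: ADD(z, y) → z = -10
Step 3: HALVE(y) → z = -10
Step 4: SUB(z, y) → z = -6
Step 5: ADD(z, y) → z = -10
Step 6: SQUARE(z) → z = 100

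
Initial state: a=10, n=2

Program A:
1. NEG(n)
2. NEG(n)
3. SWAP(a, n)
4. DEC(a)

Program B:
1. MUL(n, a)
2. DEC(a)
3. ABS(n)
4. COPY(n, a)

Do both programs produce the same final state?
No

Program A final state: a=1, n=10
Program B final state: a=9, n=9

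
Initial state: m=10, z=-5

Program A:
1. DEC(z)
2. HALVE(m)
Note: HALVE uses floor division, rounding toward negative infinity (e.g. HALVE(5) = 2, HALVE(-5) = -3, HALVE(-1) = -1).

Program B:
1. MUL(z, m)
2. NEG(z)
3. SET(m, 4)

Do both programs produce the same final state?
No

Program A final state: m=5, z=-6
Program B final state: m=4, z=50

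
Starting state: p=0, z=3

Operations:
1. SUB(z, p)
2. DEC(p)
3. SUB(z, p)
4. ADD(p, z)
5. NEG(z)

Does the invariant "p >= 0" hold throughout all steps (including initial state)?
No, violated after step 2

The invariant is violated after step 2.

State at each step:
Initial: p=0, z=3
After step 1: p=0, z=3
After step 2: p=-1, z=3
After step 3: p=-1, z=4
After step 4: p=3, z=4
After step 5: p=3, z=-4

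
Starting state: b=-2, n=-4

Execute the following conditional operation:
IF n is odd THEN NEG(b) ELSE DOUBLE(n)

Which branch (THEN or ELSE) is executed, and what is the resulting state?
Branch: ELSE, Final state: b=-2, n=-8

Evaluating condition: n is odd
Condition is False, so ELSE branch executes
After DOUBLE(n): b=-2, n=-8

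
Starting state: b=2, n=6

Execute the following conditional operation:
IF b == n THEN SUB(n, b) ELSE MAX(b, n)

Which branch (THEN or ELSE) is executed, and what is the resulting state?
Branch: ELSE, Final state: b=6, n=6

Evaluating condition: b == n
b = 2, n = 6
Condition is False, so ELSE branch executes
After MAX(b, n): b=6, n=6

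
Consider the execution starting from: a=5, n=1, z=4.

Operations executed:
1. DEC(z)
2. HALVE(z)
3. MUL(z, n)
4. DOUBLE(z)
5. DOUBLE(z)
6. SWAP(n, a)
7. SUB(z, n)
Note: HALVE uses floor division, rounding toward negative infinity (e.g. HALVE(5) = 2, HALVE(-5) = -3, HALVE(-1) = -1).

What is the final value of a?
a = 1

Tracing execution:
Step 1: DEC(z) → a = 5
Step 2: HALVE(z) → a = 5
Step 3: MUL(z, n) → a = 5
Step 4: DOUBLE(z) → a = 5
Step 5: DOUBLE(z) → a = 5
Step 6: SWAP(n, a) → a = 1
Step 7: SUB(z, n) → a = 1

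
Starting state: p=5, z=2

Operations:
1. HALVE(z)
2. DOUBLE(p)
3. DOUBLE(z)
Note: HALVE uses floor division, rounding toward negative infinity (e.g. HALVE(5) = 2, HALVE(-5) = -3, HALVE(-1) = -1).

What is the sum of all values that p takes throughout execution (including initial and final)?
30

Values of p at each step:
Initial: p = 5
After step 1: p = 5
After step 2: p = 10
After step 3: p = 10
Sum = 5 + 5 + 10 + 10 = 30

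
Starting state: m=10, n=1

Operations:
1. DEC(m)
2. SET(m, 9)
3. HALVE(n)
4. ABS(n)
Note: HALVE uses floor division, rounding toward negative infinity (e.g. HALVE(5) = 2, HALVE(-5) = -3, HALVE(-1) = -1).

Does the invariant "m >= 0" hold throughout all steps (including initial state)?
Yes

The invariant holds at every step.

State at each step:
Initial: m=10, n=1
After step 1: m=9, n=1
After step 2: m=9, n=1
After step 3: m=9, n=0
After step 4: m=9, n=0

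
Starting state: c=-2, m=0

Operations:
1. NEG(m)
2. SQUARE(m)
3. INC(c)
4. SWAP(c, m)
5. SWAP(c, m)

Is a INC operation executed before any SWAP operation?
Yes

First INC: step 3
First SWAP: step 4
Since 3 < 4, INC comes first.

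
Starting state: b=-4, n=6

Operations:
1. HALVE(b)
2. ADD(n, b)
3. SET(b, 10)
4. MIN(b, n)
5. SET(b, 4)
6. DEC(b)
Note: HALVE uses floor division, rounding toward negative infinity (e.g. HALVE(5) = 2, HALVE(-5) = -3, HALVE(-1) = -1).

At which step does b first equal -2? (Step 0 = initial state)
Step 1

Tracing b:
Initial: b = -4
After step 1: b = -2 ← first occurrence
After step 2: b = -2
After step 3: b = 10
After step 4: b = 4
After step 5: b = 4
After step 6: b = 3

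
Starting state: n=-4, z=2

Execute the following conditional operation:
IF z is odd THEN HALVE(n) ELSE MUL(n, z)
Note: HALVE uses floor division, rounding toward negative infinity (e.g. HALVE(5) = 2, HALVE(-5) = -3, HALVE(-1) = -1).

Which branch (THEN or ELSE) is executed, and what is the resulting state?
Branch: ELSE, Final state: n=-8, z=2

Evaluating condition: z is odd
Condition is False, so ELSE branch executes
After MUL(n, z): n=-8, z=2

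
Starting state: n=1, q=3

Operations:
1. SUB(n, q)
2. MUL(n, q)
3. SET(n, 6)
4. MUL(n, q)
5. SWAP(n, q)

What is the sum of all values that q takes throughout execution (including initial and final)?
33

Values of q at each step:
Initial: q = 3
After step 1: q = 3
After step 2: q = 3
After step 3: q = 3
After step 4: q = 3
After step 5: q = 18
Sum = 3 + 3 + 3 + 3 + 3 + 18 = 33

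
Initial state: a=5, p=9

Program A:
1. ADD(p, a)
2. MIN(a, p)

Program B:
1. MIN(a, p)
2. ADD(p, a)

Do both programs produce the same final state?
Yes

Program A final state: a=5, p=14
Program B final state: a=5, p=14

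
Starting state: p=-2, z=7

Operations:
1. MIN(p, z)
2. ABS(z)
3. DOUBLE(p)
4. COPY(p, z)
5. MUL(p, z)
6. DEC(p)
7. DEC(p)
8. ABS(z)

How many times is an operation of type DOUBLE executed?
1

Counting DOUBLE operations:
Step 3: DOUBLE(p) ← DOUBLE
Total: 1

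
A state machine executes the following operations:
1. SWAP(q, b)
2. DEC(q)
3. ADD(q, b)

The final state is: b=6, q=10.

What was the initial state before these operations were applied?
b=5, q=6

Working backwards:
Final state: b=6, q=10
Before step 3 (ADD(q, b)): b=6, q=4
Before step 2 (DEC(q)): b=6, q=5
Before step 1 (SWAP(q, b)): b=5, q=6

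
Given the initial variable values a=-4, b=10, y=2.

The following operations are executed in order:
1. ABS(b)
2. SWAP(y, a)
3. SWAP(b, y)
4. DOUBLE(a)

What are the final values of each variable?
{a: 4, b: -4, y: 10}

Step-by-step execution:
Initial: a=-4, b=10, y=2
After step 1 (ABS(b)): a=-4, b=10, y=2
After step 2 (SWAP(y, a)): a=2, b=10, y=-4
After step 3 (SWAP(b, y)): a=2, b=-4, y=10
After step 4 (DOUBLE(a)): a=4, b=-4, y=10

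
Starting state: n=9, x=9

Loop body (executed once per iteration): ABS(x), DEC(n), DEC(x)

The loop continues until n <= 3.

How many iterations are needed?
6

Tracing iterations:
Initial: n=9, x=9
After iteration 1: n=8, x=8
After iteration 2: n=7, x=7
After iteration 3: n=6, x=6
After iteration 4: n=5, x=5
After iteration 5: n=4, x=4
After iteration 6: n=3, x=3
n <= 3 now holds, so the loop exits after 6 iterations.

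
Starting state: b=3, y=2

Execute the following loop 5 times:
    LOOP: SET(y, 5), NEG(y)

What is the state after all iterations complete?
b=3, y=-5

Iteration trace:
Start: b=3, y=2
After iteration 1: b=3, y=-5
After iteration 2: b=3, y=-5
After iteration 3: b=3, y=-5
After iteration 4: b=3, y=-5
After iteration 5: b=3, y=-5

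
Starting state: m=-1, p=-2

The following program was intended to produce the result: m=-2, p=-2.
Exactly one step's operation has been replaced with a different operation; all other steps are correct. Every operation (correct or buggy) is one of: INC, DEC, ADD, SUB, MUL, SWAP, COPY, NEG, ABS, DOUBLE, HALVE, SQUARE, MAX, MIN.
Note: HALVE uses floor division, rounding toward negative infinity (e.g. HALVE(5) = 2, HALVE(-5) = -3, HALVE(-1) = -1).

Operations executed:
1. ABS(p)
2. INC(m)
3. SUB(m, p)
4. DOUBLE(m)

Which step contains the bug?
Step 4

Trace with buggy code:
Initial: m=-1, p=-2
After step 1: m=-1, p=2
After step 2: m=0, p=2
After step 3: m=-2, p=2
After step 4: m=-4, p=2
Actual final m=-4, p=2 ≠ expected m=-2, p=-2.
Step 4 is the only position where a single-operation replacement can produce the expected result.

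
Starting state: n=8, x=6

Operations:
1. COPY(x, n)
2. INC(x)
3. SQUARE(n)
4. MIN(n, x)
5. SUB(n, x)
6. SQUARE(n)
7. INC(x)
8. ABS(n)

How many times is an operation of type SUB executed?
1

Counting SUB operations:
Step 5: SUB(n, x) ← SUB
Total: 1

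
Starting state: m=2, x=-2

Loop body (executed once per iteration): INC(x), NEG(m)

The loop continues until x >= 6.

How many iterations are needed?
8

Tracing iterations:
Initial: m=2, x=-2
After iteration 1: m=-2, x=-1
After iteration 2: m=2, x=0
After iteration 3: m=-2, x=1
After iteration 4: m=2, x=2
After iteration 5: m=-2, x=3
After iteration 6: m=2, x=4
After iteration 7: m=-2, x=5
After iteration 8: m=2, x=6
x >= 6 now holds, so the loop exits after 8 iterations.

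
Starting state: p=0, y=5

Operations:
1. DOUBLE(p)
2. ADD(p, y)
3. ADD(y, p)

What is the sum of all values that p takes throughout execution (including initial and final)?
10

Values of p at each step:
Initial: p = 0
After step 1: p = 0
After step 2: p = 5
After step 3: p = 5
Sum = 0 + 0 + 5 + 5 = 10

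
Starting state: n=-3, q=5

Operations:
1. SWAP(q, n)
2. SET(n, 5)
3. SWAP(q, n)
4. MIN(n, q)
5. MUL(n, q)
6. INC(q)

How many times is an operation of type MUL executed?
1

Counting MUL operations:
Step 5: MUL(n, q) ← MUL
Total: 1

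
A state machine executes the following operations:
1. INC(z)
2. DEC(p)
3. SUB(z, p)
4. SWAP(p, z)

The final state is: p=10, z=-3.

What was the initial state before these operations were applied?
p=-2, z=6

Working backwards:
Final state: p=10, z=-3
Before step 4 (SWAP(p, z)): p=-3, z=10
Before step 3 (SUB(z, p)): p=-3, z=7
Before step 2 (DEC(p)): p=-2, z=7
Before step 1 (INC(z)): p=-2, z=6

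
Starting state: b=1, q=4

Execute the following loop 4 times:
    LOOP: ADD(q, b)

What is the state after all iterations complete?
b=1, q=8

Iteration trace:
Start: b=1, q=4
After iteration 1: b=1, q=5
After iteration 2: b=1, q=6
After iteration 3: b=1, q=7
After iteration 4: b=1, q=8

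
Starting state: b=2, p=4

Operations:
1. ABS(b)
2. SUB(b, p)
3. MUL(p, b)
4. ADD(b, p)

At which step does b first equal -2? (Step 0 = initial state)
Step 2

Tracing b:
Initial: b = 2
After step 1: b = 2
After step 2: b = -2 ← first occurrence
After step 3: b = -2
After step 4: b = -10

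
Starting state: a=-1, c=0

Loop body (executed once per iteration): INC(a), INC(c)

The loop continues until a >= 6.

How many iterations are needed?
7

Tracing iterations:
Initial: a=-1, c=0
After iteration 1: a=0, c=1
After iteration 2: a=1, c=2
After iteration 3: a=2, c=3
After iteration 4: a=3, c=4
After iteration 5: a=4, c=5
After iteration 6: a=5, c=6
After iteration 7: a=6, c=7
a >= 6 now holds, so the loop exits after 7 iterations.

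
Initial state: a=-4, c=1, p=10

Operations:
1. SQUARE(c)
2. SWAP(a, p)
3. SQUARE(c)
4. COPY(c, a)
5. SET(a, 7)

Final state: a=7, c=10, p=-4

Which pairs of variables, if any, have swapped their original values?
None

Comparing initial and final values:
c: 1 → 10
a: -4 → 7
p: 10 → -4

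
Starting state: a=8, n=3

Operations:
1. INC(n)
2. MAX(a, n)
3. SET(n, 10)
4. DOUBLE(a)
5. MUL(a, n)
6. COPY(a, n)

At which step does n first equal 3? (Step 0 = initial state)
Step 0

Tracing n:
Initial: n = 3 ← first occurrence
After step 1: n = 4
After step 2: n = 4
After step 3: n = 10
After step 4: n = 10
After step 5: n = 10
After step 6: n = 10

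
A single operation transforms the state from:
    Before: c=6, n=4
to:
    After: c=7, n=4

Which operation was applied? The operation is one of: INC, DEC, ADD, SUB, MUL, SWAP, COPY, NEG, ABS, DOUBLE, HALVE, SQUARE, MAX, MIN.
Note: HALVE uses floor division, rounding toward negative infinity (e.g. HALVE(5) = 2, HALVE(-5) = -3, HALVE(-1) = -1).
INC(c)

Analyzing the change:
Before: c=6, n=4
After: c=7, n=4
Variable c changed from 6 to 7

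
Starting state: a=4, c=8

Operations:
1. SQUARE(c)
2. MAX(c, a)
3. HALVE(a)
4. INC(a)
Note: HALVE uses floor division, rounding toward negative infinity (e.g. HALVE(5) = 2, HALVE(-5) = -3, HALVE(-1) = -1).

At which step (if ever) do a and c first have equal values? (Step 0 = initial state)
Never

a and c never become equal during execution.

Comparing values at each step:
Initial: a=4, c=8
After step 1: a=4, c=64
After step 2: a=4, c=64
After step 3: a=2, c=64
After step 4: a=3, c=64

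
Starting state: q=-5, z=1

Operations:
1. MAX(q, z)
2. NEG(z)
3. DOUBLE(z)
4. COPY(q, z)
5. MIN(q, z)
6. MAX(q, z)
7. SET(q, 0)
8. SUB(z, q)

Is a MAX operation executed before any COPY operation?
Yes

First MAX: step 1
First COPY: step 4
Since 1 < 4, MAX comes first.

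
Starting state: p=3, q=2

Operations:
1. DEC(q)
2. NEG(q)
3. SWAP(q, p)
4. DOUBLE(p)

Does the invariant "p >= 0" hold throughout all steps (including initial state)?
No, violated after step 3

The invariant is violated after step 3.

State at each step:
Initial: p=3, q=2
After step 1: p=3, q=1
After step 2: p=3, q=-1
After step 3: p=-1, q=3
After step 4: p=-2, q=3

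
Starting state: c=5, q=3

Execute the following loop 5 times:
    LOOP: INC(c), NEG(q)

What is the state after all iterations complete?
c=10, q=-3

Iteration trace:
Start: c=5, q=3
After iteration 1: c=6, q=-3
After iteration 2: c=7, q=3
After iteration 3: c=8, q=-3
After iteration 4: c=9, q=3
After iteration 5: c=10, q=-3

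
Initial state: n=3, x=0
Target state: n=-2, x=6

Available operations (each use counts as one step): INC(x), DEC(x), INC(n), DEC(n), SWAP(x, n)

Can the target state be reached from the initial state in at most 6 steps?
Yes

Path (6 steps): DEC(x) → DEC(x) → INC(n) → INC(n) → INC(n) → SWAP(x, n)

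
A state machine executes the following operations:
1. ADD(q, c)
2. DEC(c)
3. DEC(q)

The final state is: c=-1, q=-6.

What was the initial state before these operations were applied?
c=0, q=-5

Working backwards:
Final state: c=-1, q=-6
Before step 3 (DEC(q)): c=-1, q=-5
Before step 2 (DEC(c)): c=0, q=-5
Before step 1 (ADD(q, c)): c=0, q=-5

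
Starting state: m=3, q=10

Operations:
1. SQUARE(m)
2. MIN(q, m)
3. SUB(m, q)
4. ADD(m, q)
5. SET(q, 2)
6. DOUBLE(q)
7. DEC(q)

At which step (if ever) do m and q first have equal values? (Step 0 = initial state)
Step 2

m and q first become equal after step 2.

Comparing values at each step:
Initial: m=3, q=10
After step 1: m=9, q=10
After step 2: m=9, q=9 ← equal!
After step 3: m=0, q=9
After step 4: m=9, q=9 ← equal!
After step 5: m=9, q=2
After step 6: m=9, q=4
After step 7: m=9, q=3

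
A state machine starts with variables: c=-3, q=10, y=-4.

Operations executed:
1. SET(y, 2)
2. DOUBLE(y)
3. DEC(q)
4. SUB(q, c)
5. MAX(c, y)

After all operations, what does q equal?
q = 12

Tracing execution:
Step 1: SET(y, 2) → q = 10
Step 2: DOUBLE(y) → q = 10
Step 3: DEC(q) → q = 9
Step 4: SUB(q, c) → q = 12
Step 5: MAX(c, y) → q = 12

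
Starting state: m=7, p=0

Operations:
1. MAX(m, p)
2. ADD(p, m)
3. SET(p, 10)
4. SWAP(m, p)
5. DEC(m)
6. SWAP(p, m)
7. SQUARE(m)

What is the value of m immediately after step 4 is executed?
m = 10

Tracing m through execution:
Initial: m = 7
After step 1 (MAX(m, p)): m = 7
After step 2 (ADD(p, m)): m = 7
After step 3 (SET(p, 10)): m = 7
After step 4 (SWAP(m, p)): m = 10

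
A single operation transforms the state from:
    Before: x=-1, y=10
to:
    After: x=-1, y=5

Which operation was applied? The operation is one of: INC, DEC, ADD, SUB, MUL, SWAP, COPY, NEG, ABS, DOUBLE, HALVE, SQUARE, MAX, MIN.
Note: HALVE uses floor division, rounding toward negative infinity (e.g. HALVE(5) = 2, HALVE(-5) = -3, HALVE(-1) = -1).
HALVE(y)

Analyzing the change:
Before: x=-1, y=10
After: x=-1, y=5
Variable y changed from 10 to 5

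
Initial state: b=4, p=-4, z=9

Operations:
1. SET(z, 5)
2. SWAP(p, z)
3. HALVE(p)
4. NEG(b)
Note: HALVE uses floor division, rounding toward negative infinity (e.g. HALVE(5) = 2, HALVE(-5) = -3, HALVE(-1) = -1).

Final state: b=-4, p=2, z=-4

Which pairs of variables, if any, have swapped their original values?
None

Comparing initial and final values:
p: -4 → 2
b: 4 → -4
z: 9 → -4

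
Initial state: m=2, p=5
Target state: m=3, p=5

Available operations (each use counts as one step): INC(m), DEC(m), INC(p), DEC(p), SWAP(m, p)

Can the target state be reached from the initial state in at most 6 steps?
Yes

Path (1 step): INC(m)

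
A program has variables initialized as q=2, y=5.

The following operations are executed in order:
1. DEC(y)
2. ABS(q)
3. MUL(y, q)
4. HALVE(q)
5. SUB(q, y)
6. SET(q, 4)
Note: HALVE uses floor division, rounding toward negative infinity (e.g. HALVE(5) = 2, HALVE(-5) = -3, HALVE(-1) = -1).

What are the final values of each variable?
{q: 4, y: 8}

Step-by-step execution:
Initial: q=2, y=5
After step 1 (DEC(y)): q=2, y=4
After step 2 (ABS(q)): q=2, y=4
After step 3 (MUL(y, q)): q=2, y=8
After step 4 (HALVE(q)): q=1, y=8
After step 5 (SUB(q, y)): q=-7, y=8
After step 6 (SET(q, 4)): q=4, y=8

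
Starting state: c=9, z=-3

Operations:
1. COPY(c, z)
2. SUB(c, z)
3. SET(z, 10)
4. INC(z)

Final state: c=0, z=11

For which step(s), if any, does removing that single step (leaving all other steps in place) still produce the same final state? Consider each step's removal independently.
None - removing any single step changes the final result

Testing removal of each single step:
Without step 1: final = c=12, z=11 (different)
Without step 2: final = c=-3, z=11 (different)
Without step 3: final = c=0, z=-2 (different)
Without step 4: final = c=0, z=10 (different)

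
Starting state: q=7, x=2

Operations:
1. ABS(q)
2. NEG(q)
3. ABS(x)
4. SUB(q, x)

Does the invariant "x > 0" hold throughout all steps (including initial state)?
Yes

The invariant holds at every step.

State at each step:
Initial: q=7, x=2
After step 1: q=7, x=2
After step 2: q=-7, x=2
After step 3: q=-7, x=2
After step 4: q=-9, x=2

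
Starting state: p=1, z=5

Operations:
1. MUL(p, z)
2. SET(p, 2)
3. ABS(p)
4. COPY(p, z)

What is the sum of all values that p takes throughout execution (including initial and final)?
15

Values of p at each step:
Initial: p = 1
After step 1: p = 5
After step 2: p = 2
After step 3: p = 2
After step 4: p = 5
Sum = 1 + 5 + 2 + 2 + 5 = 15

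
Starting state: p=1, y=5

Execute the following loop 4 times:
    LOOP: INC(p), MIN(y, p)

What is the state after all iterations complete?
p=5, y=2

Iteration trace:
Start: p=1, y=5
After iteration 1: p=2, y=2
After iteration 2: p=3, y=2
After iteration 3: p=4, y=2
After iteration 4: p=5, y=2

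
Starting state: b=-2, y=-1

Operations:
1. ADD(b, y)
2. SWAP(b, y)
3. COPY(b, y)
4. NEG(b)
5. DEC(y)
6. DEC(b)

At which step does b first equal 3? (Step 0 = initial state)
Step 4

Tracing b:
Initial: b = -2
After step 1: b = -3
After step 2: b = -1
After step 3: b = -3
After step 4: b = 3 ← first occurrence
After step 5: b = 3
After step 6: b = 2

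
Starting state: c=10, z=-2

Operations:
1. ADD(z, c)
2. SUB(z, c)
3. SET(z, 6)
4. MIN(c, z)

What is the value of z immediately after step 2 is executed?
z = -2

Tracing z through execution:
Initial: z = -2
After step 1 (ADD(z, c)): z = 8
After step 2 (SUB(z, c)): z = -2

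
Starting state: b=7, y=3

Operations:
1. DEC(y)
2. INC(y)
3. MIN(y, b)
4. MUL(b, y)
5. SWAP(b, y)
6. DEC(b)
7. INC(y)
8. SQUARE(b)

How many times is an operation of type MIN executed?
1

Counting MIN operations:
Step 3: MIN(y, b) ← MIN
Total: 1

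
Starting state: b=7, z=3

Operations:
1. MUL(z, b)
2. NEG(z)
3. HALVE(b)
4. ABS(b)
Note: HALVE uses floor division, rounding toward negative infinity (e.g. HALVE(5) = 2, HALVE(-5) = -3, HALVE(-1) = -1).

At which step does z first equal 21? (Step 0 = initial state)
Step 1

Tracing z:
Initial: z = 3
After step 1: z = 21 ← first occurrence
After step 2: z = -21
After step 3: z = -21
After step 4: z = -21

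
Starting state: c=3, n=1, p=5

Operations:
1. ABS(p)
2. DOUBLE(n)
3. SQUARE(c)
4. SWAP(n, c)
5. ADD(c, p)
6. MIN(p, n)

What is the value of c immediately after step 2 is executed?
c = 3

Tracing c through execution:
Initial: c = 3
After step 1 (ABS(p)): c = 3
After step 2 (DOUBLE(n)): c = 3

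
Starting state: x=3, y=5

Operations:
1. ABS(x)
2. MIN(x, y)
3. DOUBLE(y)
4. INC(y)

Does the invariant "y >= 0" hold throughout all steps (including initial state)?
Yes

The invariant holds at every step.

State at each step:
Initial: x=3, y=5
After step 1: x=3, y=5
After step 2: x=3, y=5
After step 3: x=3, y=10
After step 4: x=3, y=11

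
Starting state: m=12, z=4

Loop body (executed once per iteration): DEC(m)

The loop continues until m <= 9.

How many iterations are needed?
3

Tracing iterations:
Initial: m=12, z=4
After iteration 1: m=11, z=4
After iteration 2: m=10, z=4
After iteration 3: m=9, z=4
m <= 9 now holds, so the loop exits after 3 iterations.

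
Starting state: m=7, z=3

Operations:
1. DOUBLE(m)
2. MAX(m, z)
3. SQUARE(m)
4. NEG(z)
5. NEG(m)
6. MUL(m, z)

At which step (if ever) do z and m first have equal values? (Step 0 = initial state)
Never

z and m never become equal during execution.

Comparing values at each step:
Initial: z=3, m=7
After step 1: z=3, m=14
After step 2: z=3, m=14
After step 3: z=3, m=196
After step 4: z=-3, m=196
After step 5: z=-3, m=-196
After step 6: z=-3, m=588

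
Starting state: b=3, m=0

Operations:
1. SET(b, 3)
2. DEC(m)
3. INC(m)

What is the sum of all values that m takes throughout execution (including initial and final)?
-1

Values of m at each step:
Initial: m = 0
After step 1: m = 0
After step 2: m = -1
After step 3: m = 0
Sum = 0 + 0 + -1 + 0 = -1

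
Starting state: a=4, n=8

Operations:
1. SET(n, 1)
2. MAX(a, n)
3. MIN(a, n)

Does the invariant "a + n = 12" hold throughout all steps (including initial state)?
No, violated after step 1

The invariant is violated after step 1.

State at each step:
Initial: a=4, n=8
After step 1: a=4, n=1
After step 2: a=4, n=1
After step 3: a=1, n=1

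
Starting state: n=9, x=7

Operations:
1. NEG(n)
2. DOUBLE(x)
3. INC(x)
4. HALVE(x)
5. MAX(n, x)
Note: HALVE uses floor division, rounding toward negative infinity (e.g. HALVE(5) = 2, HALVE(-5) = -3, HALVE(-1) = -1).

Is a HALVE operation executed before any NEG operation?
No

First HALVE: step 4
First NEG: step 1
Since 4 > 1, NEG comes first.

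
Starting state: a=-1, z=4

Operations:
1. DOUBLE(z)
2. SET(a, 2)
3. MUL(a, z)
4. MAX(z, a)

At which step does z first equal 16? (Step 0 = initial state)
Step 4

Tracing z:
Initial: z = 4
After step 1: z = 8
After step 2: z = 8
After step 3: z = 8
After step 4: z = 16 ← first occurrence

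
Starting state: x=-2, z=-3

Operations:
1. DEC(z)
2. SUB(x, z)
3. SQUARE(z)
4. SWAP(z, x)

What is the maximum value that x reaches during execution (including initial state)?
16

Values of x at each step:
Initial: x = -2
After step 1: x = -2
After step 2: x = 2
After step 3: x = 2
After step 4: x = 16 ← maximum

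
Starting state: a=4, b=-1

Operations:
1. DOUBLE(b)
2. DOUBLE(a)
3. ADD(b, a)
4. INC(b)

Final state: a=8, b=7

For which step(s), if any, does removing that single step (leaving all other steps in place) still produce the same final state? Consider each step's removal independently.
None - removing any single step changes the final result

Testing removal of each single step:
Without step 1: final = a=8, b=8 (different)
Without step 2: final = a=4, b=3 (different)
Without step 3: final = a=8, b=-1 (different)
Without step 4: final = a=8, b=6 (different)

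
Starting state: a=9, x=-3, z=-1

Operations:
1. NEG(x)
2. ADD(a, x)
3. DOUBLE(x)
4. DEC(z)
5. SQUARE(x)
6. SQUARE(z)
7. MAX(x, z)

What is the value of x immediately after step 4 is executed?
x = 6

Tracing x through execution:
Initial: x = -3
After step 1 (NEG(x)): x = 3
After step 2 (ADD(a, x)): x = 3
After step 3 (DOUBLE(x)): x = 6
After step 4 (DEC(z)): x = 6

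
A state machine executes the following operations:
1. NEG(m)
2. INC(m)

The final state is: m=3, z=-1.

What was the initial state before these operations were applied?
m=-2, z=-1

Working backwards:
Final state: m=3, z=-1
Before step 2 (INC(m)): m=2, z=-1
Before step 1 (NEG(m)): m=-2, z=-1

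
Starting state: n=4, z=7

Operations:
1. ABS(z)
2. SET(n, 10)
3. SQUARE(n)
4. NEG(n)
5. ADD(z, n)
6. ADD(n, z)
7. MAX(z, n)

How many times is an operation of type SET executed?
1

Counting SET operations:
Step 2: SET(n, 10) ← SET
Total: 1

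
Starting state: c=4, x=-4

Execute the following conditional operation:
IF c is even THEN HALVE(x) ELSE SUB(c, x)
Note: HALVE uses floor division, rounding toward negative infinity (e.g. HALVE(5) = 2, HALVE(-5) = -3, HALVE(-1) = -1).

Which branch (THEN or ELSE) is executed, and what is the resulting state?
Branch: THEN, Final state: c=4, x=-2

Evaluating condition: c is even
Condition is True, so THEN branch executes
After HALVE(x): c=4, x=-2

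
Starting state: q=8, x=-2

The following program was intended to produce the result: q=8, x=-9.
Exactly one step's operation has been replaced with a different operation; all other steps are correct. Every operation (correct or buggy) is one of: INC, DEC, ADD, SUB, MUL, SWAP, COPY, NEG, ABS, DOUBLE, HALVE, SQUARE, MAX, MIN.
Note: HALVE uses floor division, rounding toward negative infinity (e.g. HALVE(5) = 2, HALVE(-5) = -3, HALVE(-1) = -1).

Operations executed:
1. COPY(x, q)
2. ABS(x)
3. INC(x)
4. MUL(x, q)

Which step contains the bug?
Step 4

Trace with buggy code:
Initial: q=8, x=-2
After step 1: q=8, x=8
After step 2: q=8, x=8
After step 3: q=8, x=9
After step 4: q=8, x=72
Actual final q=8, x=72 ≠ expected q=8, x=-9.
Step 4 is the only position where a single-operation replacement can produce the expected result.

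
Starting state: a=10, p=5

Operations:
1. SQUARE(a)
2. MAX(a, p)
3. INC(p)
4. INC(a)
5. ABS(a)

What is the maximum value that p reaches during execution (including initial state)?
6

Values of p at each step:
Initial: p = 5
After step 1: p = 5
After step 2: p = 5
After step 3: p = 6 ← maximum
After step 4: p = 6
After step 5: p = 6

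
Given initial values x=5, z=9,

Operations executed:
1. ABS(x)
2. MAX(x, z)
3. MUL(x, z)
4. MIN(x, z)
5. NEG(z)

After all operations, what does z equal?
z = -9

Tracing execution:
Step 1: ABS(x) → z = 9
Step 2: MAX(x, z) → z = 9
Step 3: MUL(x, z) → z = 9
Step 4: MIN(x, z) → z = 9
Step 5: NEG(z) → z = -9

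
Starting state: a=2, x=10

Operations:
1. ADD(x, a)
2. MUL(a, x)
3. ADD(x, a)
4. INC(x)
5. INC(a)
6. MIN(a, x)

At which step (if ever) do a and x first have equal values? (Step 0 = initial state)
Never

a and x never become equal during execution.

Comparing values at each step:
Initial: a=2, x=10
After step 1: a=2, x=12
After step 2: a=24, x=12
After step 3: a=24, x=36
After step 4: a=24, x=37
After step 5: a=25, x=37
After step 6: a=25, x=37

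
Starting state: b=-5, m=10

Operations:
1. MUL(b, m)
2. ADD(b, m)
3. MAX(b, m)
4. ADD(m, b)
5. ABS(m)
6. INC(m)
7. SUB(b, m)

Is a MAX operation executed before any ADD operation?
No

First MAX: step 3
First ADD: step 2
Since 3 > 2, ADD comes first.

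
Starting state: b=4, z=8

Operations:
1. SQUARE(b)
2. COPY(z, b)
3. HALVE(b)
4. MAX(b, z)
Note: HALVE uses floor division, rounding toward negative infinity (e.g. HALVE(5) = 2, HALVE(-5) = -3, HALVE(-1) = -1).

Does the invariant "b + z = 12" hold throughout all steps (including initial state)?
No, violated after step 1

The invariant is violated after step 1.

State at each step:
Initial: b=4, z=8
After step 1: b=16, z=8
After step 2: b=16, z=16
After step 3: b=8, z=16
After step 4: b=16, z=16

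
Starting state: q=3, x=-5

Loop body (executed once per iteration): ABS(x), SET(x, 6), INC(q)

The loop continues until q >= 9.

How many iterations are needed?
6

Tracing iterations:
Initial: q=3, x=-5
After iteration 1: q=4, x=6
After iteration 2: q=5, x=6
After iteration 3: q=6, x=6
After iteration 4: q=7, x=6
After iteration 5: q=8, x=6
After iteration 6: q=9, x=6
q >= 9 now holds, so the loop exits after 6 iterations.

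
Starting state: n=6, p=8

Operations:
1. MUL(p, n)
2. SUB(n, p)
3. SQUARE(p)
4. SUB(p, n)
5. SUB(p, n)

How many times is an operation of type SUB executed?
3

Counting SUB operations:
Step 2: SUB(n, p) ← SUB
Step 4: SUB(p, n) ← SUB
Step 5: SUB(p, n) ← SUB
Total: 3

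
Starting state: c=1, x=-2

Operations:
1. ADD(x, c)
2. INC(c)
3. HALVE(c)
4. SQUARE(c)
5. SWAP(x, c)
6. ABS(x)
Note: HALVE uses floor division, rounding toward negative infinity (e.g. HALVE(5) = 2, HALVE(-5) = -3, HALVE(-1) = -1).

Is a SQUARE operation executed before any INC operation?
No

First SQUARE: step 4
First INC: step 2
Since 4 > 2, INC comes first.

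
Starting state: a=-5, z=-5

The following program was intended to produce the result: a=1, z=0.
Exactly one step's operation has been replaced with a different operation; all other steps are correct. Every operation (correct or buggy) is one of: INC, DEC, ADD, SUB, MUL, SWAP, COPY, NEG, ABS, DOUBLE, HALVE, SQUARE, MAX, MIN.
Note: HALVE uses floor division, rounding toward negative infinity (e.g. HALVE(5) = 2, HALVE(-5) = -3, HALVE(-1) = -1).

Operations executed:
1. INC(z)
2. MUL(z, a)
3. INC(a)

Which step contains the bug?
Step 1

Trace with buggy code:
Initial: a=-5, z=-5
After step 1: a=-5, z=-4
After step 2: a=-5, z=20
After step 3: a=-4, z=20
Actual final a=-4, z=20 ≠ expected a=1, z=0.
Step 1 is the only position where a single-operation replacement can produce the expected result.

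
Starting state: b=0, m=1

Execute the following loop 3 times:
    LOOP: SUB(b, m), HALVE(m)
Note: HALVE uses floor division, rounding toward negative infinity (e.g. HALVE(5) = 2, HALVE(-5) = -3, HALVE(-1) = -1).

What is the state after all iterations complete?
b=-1, m=0

Iteration trace:
Start: b=0, m=1
After iteration 1: b=-1, m=0
After iteration 2: b=-1, m=0
After iteration 3: b=-1, m=0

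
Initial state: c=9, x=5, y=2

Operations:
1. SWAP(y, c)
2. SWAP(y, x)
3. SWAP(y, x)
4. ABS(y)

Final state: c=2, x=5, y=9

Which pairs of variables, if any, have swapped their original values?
(y, c)

Comparing initial and final values:
x: 5 → 5
y: 2 → 9
c: 9 → 2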